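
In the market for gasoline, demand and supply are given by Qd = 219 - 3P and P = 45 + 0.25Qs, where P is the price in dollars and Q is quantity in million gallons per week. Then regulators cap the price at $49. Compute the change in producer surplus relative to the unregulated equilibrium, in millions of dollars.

Rearranging supply gives Qs = 4P - 180. In a free market, 219 - 3P = 4P - 180 gives the equilibrium P* = 57, Q* = 48.
Because the ceiling (49) lies below the market-clearing price, it is binding.
At P = 49: Qd = 219 - 3·49 = 72 and Qs = 4·49 - 180 = 16.
Producer surplus without the control is ½ · (57 - 45) · 48 = 288.
With the ceiling, producers sell 16 units at 49, so PS = ½ · (49 - 45) · 16 = 32.
Change in producer surplus = 32 - 288 = -256.

-256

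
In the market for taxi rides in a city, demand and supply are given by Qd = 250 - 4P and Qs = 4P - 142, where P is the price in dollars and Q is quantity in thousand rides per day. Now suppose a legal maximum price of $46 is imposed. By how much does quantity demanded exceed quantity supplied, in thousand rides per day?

Equilibrium: 250 - 4P = 4P - 142, so 392 = 8P and P* = 49, Q* = 54.
Since 46 < 49, the ceiling is binding.
At P = 46: Qd = 250 - 4·46 = 66 and Qs = 4·46 - 142 = 42.
Shortage = Qd - Qs = 66 - 42 = 24.

24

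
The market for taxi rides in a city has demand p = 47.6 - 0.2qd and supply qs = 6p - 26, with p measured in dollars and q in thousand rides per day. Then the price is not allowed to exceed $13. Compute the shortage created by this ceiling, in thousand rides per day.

121

Rearranging demand gives qd = 238 - 5p. In a free market, 238 - 5p = 6p - 26 gives the equilibrium p* = 24, q* = 118.
Because the ceiling (13) lies below the market-clearing price, it is binding.
At p = 13: qd = 238 - 5·13 = 173 and qs = 6·13 - 26 = 52.
Shortage = qd - qs = 173 - 52 = 121.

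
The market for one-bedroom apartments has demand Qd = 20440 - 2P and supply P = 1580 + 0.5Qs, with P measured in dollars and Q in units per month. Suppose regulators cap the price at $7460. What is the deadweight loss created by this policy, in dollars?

Rearranging supply gives Qs = 2P - 3160. In a free market, 20440 - 2P = 2P - 3160 gives the equilibrium P* = 5900, Q* = 8640.
Since 7460 is above P* = 5900, the ceiling does not bind and the free-market outcome prevails.
Since the control does not bind, no trades are prevented and deadweight loss is zero.

0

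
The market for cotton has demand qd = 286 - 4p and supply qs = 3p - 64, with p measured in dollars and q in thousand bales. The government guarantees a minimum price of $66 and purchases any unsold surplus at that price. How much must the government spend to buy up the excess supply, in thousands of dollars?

Setting quantity demanded equal to quantity supplied, 286 - 4p = 3p - 64, gives p* = 50 and q* = 86.
Because the floor (66) lies above the market-clearing price, it is binding.
At p = 66: qd = 286 - 4·66 = 22 and qs = 3·66 - 64 = 134.
Surplus = qs - qd = 112.
Government expenditure = surplus × support price = 112 × 66 = 7392.

7392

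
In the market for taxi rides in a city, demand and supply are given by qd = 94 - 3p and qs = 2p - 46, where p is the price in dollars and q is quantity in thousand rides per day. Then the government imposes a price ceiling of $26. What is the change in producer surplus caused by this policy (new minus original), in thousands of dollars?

Without the control the market clears where 94 - 3p = 2p - 46, i.e. p* = 28 and q* = 10.
Because the ceiling (26) lies below the market-clearing price, it is binding.
At p = 26: qd = 94 - 3·26 = 16 and qs = 2·26 - 46 = 6.
Producer surplus without the control is ½ · (28 - 23) · 10 = 25.
With the ceiling, producers sell 6 units at 26, so PS = ½ · (26 - 23) · 6 = 9.
Change in producer surplus = 9 - 25 = -16.

-16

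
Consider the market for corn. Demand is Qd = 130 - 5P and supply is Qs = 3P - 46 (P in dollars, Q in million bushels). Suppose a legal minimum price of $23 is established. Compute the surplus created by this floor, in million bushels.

Without the control the market clears where 130 - 5P = 3P - 46, i.e. P* = 22 and Q* = 20.
The floor of 23 is above the equilibrium price 22, so it binds.
At P = 23: Qd = 130 - 5·23 = 15 and Qs = 3·23 - 46 = 23.
Surplus = Qs - Qd = 23 - 15 = 8.

8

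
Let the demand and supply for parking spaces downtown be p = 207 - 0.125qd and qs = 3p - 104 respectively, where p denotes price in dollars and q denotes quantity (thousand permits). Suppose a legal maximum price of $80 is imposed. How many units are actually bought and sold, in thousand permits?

136

Rearranging demand gives qd = 1656 - 8p. Setting quantity demanded equal to quantity supplied, 1656 - 8p = 3p - 104, gives p* = 160 and q* = 376.
Because the ceiling (80) lies below the market-clearing price, it is binding.
At p = 80: qd = 1656 - 8·80 = 1016 and qs = 3·80 - 104 = 136.
The quantity actually transacted is the short side, supply: 136.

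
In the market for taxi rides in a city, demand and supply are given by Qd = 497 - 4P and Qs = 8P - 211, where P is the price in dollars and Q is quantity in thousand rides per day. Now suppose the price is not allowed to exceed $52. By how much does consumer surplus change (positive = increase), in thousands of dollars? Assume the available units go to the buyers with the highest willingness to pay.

1043

In a free market, 497 - 4P = 8P - 211 gives the equilibrium P* = 59, Q* = 261.
Because the ceiling (52) lies below the market-clearing price, it is binding.
At P = 52: Qd = 497 - 4·52 = 289 and Qs = 8·52 - 211 = 205.
Consumer surplus without the control is ½ · (124.25 - 59) · 261 = 8515.125.
With the ceiling, 205 units are sold at 52 (assume they go to the highest-value buyers). The demand price at Q = 205 is 73, so CS = ½ · [(124.25 - 52) + (73 - 52)] · 205 = 9558.125.
Change in consumer surplus = 9558.125 - 8515.125 = 1043.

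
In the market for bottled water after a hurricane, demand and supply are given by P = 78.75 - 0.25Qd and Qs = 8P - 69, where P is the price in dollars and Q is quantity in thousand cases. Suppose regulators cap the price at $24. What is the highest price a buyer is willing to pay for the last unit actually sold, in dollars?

Rearranging demand gives Qd = 315 - 4P. Without the control the market clears where 315 - 4P = 8P - 69, i.e. P* = 32 and Q* = 187.
Because the ceiling (24) lies below the market-clearing price, it is binding.
At P = 24: Qd = 315 - 4·24 = 219 and Qs = 8·24 - 69 = 123.
Only 123 units reach the market. On the demand curve, the marginal buyer's willingness to pay at Q = 123 is (315 - 123)/4 = 48.

48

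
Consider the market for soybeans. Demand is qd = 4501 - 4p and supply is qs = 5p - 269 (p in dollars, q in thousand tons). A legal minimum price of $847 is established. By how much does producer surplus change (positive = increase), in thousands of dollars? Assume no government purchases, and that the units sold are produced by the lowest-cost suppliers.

Equilibrium: 4501 - 4p = 5p - 269, so 4770 = 9p and p* = 530, q* = 2381.
Since 847 > 530, the floor is binding.
At p = 847: qd = 4501 - 4·847 = 1113 and qs = 5·847 - 269 = 3966.
Producer surplus without the control is ½ · (530 - 53.8) · 2381 = 566916.1.
With the floor, 1113 units are sold at 847. The supply price at q = 1113 is 276.4, so PS = ½ · [(847 - 53.8) + (847 - 276.4)] · 1113 = 758954.7.
Change in producer surplus = 758954.7 - 566916.1 = 192038.6.

192038.6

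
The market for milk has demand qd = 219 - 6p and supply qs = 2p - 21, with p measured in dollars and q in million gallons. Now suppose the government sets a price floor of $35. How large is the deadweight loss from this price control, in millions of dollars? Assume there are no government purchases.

300

Setting quantity demanded equal to quantity supplied, 219 - 6p = 2p - 21, gives p* = 30 and q* = 39.
Because the floor (35) lies above the market-clearing price, it is binding.
At p = 35: qd = 219 - 6·35 = 9 and qs = 2·35 - 21 = 49.
Quantity traded falls to 9. At q = 9 the demand price is (219 - 9)/6 = 35 and the supply price is (21 + 9)/2 = 15.
Deadweight loss = ½ · (35 - 15) · (39 - 9) = ½ · 20 · 30 = 300.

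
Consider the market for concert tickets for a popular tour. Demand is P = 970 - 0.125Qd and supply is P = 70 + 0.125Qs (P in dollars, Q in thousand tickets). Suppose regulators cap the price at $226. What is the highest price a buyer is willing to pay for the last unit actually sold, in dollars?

814

Rearranging demand gives Qd = 7760 - 8P; rearranging supply gives Qs = 8P - 560. Without the control the market clears where 7760 - 8P = 8P - 560, i.e. P* = 520 and Q* = 3600.
Because the ceiling (226) lies below the market-clearing price, it is binding.
At P = 226: Qd = 7760 - 8·226 = 5952 and Qs = 8·226 - 560 = 1248.
Only 1248 units reach the market. On the demand curve, the marginal buyer's willingness to pay at Q = 1248 is (7760 - 1248)/8 = 814.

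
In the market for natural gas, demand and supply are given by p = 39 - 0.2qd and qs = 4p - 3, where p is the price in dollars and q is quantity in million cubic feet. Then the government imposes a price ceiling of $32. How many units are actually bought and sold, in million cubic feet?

85

Rearranging demand gives qd = 195 - 5p. In a free market, 195 - 5p = 4p - 3 gives the equilibrium p* = 22, q* = 85.
The ceiling of 32 is above the equilibrium price 22, so it is not binding; the market clears at p* = 22, q* = 85.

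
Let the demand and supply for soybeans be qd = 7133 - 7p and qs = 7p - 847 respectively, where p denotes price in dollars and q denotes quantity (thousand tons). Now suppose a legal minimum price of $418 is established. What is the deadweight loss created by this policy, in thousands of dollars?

In a free market, 7133 - 7p = 7p - 847 gives the equilibrium p* = 570, q* = 3143.
The floor of 418 is below the equilibrium price 570, so it is not binding; the market clears at p* = 570, q* = 3143.
Since the control does not bind, no trades are prevented and deadweight loss is zero.

0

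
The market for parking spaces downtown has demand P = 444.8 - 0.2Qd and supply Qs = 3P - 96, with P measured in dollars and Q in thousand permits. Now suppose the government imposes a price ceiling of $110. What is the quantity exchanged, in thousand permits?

Rearranging demand gives Qd = 2224 - 5P. In a free market, 2224 - 5P = 3P - 96 gives the equilibrium P* = 290, Q* = 774.
Because the ceiling (110) lies below the market-clearing price, it is binding.
At P = 110: Qd = 2224 - 5·110 = 1674 and Qs = 3·110 - 96 = 234.
The quantity actually transacted is the short side, supply: 234.

234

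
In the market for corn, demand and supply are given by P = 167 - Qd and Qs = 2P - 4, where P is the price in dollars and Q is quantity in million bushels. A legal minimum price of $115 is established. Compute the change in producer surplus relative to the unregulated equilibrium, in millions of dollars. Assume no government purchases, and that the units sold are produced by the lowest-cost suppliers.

Rearranging demand gives Qd = 167 - P. Equilibrium: 167 - P = 2P - 4, so 171 = 3P and P* = 57, Q* = 110.
The floor of 115 is above the equilibrium price 57, so it binds.
At P = 115: Qd = 167 - 115 = 52 and Qs = 2·115 - 4 = 226.
Producer surplus without the control is ½ · (57 - 2) · 110 = 3025.
With the floor, 52 units are sold at 115. The supply price at Q = 52 is 28, so PS = ½ · [(115 - 2) + (115 - 28)] · 52 = 5200.
Change in producer surplus = 5200 - 3025 = 2175.

2175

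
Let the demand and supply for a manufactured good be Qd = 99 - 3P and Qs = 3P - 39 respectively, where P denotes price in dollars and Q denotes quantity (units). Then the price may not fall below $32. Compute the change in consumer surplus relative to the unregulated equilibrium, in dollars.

Equilibrium: 99 - 3P = 3P - 39, so 138 = 6P and P* = 23, Q* = 30.
Since 32 > 23, the floor is binding.
At P = 32: Qd = 99 - 3·32 = 3 and Qs = 3·32 - 39 = 57.
Consumer surplus without the control is ½ · (33 - 23) · 30 = 150.
With the floor, consumers buy 3 units at 32, so CS = ½ · (33 - 32) · 3 = 1.5.
Change in consumer surplus = 1.5 - 150 = -148.5.

-148.5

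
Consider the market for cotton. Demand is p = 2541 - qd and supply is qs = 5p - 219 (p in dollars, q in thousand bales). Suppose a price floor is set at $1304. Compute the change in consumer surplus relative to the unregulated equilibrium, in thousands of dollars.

Rearranging demand gives qd = 2541 - p. Setting quantity demanded equal to quantity supplied, 2541 - p = 5p - 219, gives p* = 460 and q* = 2081.
Because the floor (1304) lies above the market-clearing price, it is binding.
At p = 1304: qd = 2541 - 1304 = 1237 and qs = 5·1304 - 219 = 6301.
Consumer surplus without the control is ½ · (2541 - 460) · 2081 = 2165280.5.
With the floor, consumers buy 1237 units at 1304, so CS = ½ · (2541 - 1304) · 1237 = 765084.5.
Change in consumer surplus = 765084.5 - 2165280.5 = -1400196.

-1400196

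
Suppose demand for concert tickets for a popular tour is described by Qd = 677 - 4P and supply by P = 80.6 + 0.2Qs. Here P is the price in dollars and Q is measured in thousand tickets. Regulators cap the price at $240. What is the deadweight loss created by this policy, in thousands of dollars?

Rearranging supply gives Qs = 5P - 403. In a free market, 677 - 4P = 5P - 403 gives the equilibrium P* = 120, Q* = 197.
The ceiling of 240 is above the equilibrium price 120, so it is not binding; the market clears at P* = 120, Q* = 197.
Since the control does not bind, no trades are prevented and deadweight loss is zero.

0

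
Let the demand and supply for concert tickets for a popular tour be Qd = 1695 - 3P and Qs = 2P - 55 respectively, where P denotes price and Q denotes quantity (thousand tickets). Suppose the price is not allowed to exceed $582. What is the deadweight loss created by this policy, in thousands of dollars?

Equilibrium: 1695 - 3P = 2P - 55, so 1750 = 5P and P* = 350, Q* = 645.
Since 582 is above P* = 350, the ceiling does not bind and the free-market outcome prevails.
Since the control does not bind, no trades are prevented and deadweight loss is zero.

0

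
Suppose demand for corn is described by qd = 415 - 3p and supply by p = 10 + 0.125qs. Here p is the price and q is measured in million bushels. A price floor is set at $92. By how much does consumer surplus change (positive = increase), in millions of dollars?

-9846.5

Rearranging supply gives qs = 8p - 80. Equilibrium: 415 - 3p = 8p - 80, so 495 = 11p and p* = 45, q* = 280.
Because the floor (92) lies above the market-clearing price, it is binding.
At p = 92: qd = 415 - 3·92 = 139 and qs = 8·92 - 80 = 656.
Consumer surplus without the control is ½ · (415/3 - 45) · 280 = 39200/3.
With the floor, consumers buy 139 units at 92, so CS = ½ · (415/3 - 92) · 139 = 19321/6.
Change in consumer surplus = 19321/6 - 39200/3 = -9846.5.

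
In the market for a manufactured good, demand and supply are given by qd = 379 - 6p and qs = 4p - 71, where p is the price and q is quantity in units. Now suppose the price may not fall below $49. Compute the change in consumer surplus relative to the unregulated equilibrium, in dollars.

-388

In a free market, 379 - 6p = 4p - 71 gives the equilibrium p* = 45, q* = 109.
Because the floor (49) lies above the market-clearing price, it is binding.
At p = 49: qd = 379 - 6·49 = 85 and qs = 4·49 - 71 = 125.
Consumer surplus without the control is ½ · (379/6 - 45) · 109 = 11881/12.
With the floor, consumers buy 85 units at 49, so CS = ½ · (379/6 - 49) · 85 = 7225/12.
Change in consumer surplus = 7225/12 - 11881/12 = -388.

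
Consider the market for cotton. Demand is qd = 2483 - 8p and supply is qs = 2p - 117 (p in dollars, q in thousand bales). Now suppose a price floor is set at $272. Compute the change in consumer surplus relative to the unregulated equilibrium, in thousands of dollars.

Setting quantity demanded equal to quantity supplied, 2483 - 8p = 2p - 117, gives p* = 260 and q* = 403.
Since 272 > 260, the floor is binding.
At p = 272: qd = 2483 - 8·272 = 307 and qs = 2·272 - 117 = 427.
Consumer surplus without the control is ½ · (310.375 - 260) · 403 = 10150.5625.
With the floor, consumers buy 307 units at 272, so CS = ½ · (310.375 - 272) · 307 = 5890.5625.
Change in consumer surplus = 5890.5625 - 10150.5625 = -4260.

-4260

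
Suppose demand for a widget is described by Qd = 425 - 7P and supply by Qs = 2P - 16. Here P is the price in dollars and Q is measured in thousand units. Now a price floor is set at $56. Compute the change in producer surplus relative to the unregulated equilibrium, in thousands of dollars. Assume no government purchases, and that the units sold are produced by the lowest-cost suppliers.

Without the control the market clears where 425 - 7P = 2P - 16, i.e. P* = 49 and Q* = 82.
The floor of 56 is above the equilibrium price 49, so it binds.
At P = 56: Qd = 425 - 7·56 = 33 and Qs = 2·56 - 16 = 96.
Producer surplus without the control is ½ · (49 - 8) · 82 = 1681.
With the floor, 33 units are sold at 56. The supply price at Q = 33 is 24.5, so PS = ½ · [(56 - 8) + (56 - 24.5)] · 33 = 1311.75.
Change in producer surplus = 1311.75 - 1681 = -369.25.

-369.25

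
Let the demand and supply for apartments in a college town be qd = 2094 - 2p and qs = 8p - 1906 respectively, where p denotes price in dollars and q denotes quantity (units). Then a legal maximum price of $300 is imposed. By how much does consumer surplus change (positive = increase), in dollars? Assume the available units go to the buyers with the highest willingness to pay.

Setting quantity demanded equal to quantity supplied, 2094 - 2p = 8p - 1906, gives p* = 400 and q* = 1294.
The ceiling of 300 is below the equilibrium price 400, so it binds.
At p = 300: qd = 2094 - 2·300 = 1494 and qs = 8·300 - 1906 = 494.
Consumer surplus without the control is ½ · (1047 - 400) · 1294 = 418609.
With the ceiling, 494 units are sold at 300 (assume they go to the highest-value buyers). The demand price at q = 494 is 800, so CS = ½ · [(1047 - 300) + (800 - 300)] · 494 = 308009.
Change in consumer surplus = 308009 - 418609 = -110600.

-110600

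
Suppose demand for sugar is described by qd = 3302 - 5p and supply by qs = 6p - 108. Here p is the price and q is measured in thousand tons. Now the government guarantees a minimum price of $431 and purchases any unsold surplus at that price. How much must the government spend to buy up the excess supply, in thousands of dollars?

Equilibrium: 3302 - 5p = 6p - 108, so 3410 = 11p and p* = 310, q* = 1752.
Since 431 > 310, the floor is binding.
At p = 431: qd = 3302 - 5·431 = 1147 and qs = 6·431 - 108 = 2478.
Surplus = qs - qd = 1331.
Government expenditure = surplus × support price = 1331 × 431 = 573661.

573661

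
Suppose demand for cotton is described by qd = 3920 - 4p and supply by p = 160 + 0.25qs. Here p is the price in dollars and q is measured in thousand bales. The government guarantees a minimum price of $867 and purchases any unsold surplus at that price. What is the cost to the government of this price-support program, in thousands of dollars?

Rearranging supply gives qs = 4p - 640. In a free market, 3920 - 4p = 4p - 640 gives the equilibrium p* = 570, q* = 1640.
Because the floor (867) lies above the market-clearing price, it is binding.
At p = 867: qd = 3920 - 4·867 = 452 and qs = 4·867 - 640 = 2828.
Surplus = qs - qd = 2376.
Government expenditure = surplus × support price = 2376 × 867 = 2059992.

2059992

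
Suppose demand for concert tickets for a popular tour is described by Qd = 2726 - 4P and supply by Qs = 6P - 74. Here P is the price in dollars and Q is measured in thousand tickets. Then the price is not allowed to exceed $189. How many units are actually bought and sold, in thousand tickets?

In a free market, 2726 - 4P = 6P - 74 gives the equilibrium P* = 280, Q* = 1606.
Because the ceiling (189) lies below the market-clearing price, it is binding.
At P = 189: Qd = 2726 - 4·189 = 1970 and Qs = 6·189 - 74 = 1060.
The quantity actually transacted is the short side, supply: 1060.

1060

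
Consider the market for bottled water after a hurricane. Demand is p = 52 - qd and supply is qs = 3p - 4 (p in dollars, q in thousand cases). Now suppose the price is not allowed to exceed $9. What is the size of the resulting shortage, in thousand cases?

Rearranging demand gives qd = 52 - p. Without the control the market clears where 52 - p = 3p - 4, i.e. p* = 14 and q* = 38.
Since 9 < 14, the ceiling is binding.
At p = 9: qd = 52 - 9 = 43 and qs = 3·9 - 4 = 23.
Shortage = qd - qs = 43 - 23 = 20.

20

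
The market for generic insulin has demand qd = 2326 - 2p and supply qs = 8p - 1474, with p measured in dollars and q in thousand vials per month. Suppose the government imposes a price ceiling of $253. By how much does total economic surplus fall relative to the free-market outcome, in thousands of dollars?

Setting quantity demanded equal to quantity supplied, 2326 - 2p = 8p - 1474, gives p* = 380 and q* = 1566.
Because the ceiling (253) lies below the market-clearing price, it is binding.
At p = 253: qd = 2326 - 2·253 = 1820 and qs = 8·253 - 1474 = 550.
Quantity traded falls to 550. At q = 550 the demand price is (2326 - 550)/2 = 888 and the supply price is (1474 + 550)/8 = 253.
Deadweight loss = ½ · (888 - 253) · (1566 - 550) = ½ · 635 · 1016 = 322580.

322580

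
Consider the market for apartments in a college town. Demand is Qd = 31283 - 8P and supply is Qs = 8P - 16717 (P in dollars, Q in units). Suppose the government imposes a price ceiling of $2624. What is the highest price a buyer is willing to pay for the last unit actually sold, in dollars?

In a free market, 31283 - 8P = 8P - 16717 gives the equilibrium P* = 3000, Q* = 7283.
Because the ceiling (2624) lies below the market-clearing price, it is binding.
At P = 2624: Qd = 31283 - 8·2624 = 10291 and Qs = 8·2624 - 16717 = 4275.
Only 4275 units reach the market. On the demand curve, the marginal buyer's willingness to pay at Q = 4275 is (31283 - 4275)/8 = 3376.

3376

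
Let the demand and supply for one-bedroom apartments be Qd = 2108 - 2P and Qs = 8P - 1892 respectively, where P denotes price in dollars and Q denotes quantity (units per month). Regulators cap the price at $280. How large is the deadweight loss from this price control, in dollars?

In a free market, 2108 - 2P = 8P - 1892 gives the equilibrium P* = 400, Q* = 1308.
Since 280 < 400, the ceiling is binding.
At P = 280: Qd = 2108 - 2·280 = 1548 and Qs = 8·280 - 1892 = 348.
Quantity traded falls to 348. At Q = 348 the demand price is (2108 - 348)/2 = 880 and the supply price is (1892 + 348)/8 = 280.
Deadweight loss = ½ · (880 - 280) · (1308 - 348) = ½ · 600 · 960 = 288000.

288000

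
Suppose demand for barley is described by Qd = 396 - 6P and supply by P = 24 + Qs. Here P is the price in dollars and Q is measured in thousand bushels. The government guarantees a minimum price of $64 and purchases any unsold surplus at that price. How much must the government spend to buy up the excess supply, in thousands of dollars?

1792

Rearranging supply gives Qs = P - 24. Without the control the market clears where 396 - 6P = P - 24, i.e. P* = 60 and Q* = 36.
Because the floor (64) lies above the market-clearing price, it is binding.
At P = 64: Qd = 396 - 6·64 = 12 and Qs = 64 - 24 = 40.
Surplus = Qs - Qd = 28.
Government expenditure = surplus × support price = 28 × 64 = 1792.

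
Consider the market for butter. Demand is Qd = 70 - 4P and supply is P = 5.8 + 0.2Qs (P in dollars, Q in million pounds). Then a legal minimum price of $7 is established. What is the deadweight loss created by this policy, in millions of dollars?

Rearranging supply gives Qs = 5P - 29. Setting quantity demanded equal to quantity supplied, 70 - 4P = 5P - 29, gives P* = 11 and Q* = 26.
Since 7 is below P* = 11, the floor does not bind and the free-market outcome prevails.
Since the control does not bind, no trades are prevented and deadweight loss is zero.

0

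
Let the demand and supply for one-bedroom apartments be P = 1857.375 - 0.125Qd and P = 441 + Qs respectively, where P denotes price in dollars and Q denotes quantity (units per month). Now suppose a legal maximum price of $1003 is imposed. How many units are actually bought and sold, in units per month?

Rearranging demand gives Qd = 14859 - 8P; rearranging supply gives Qs = P - 441. Equilibrium: 14859 - 8P = P - 441, so 15300 = 9P and P* = 1700, Q* = 1259.
Since 1003 < 1700, the ceiling is binding.
At P = 1003: Qd = 14859 - 8·1003 = 6835 and Qs = 1003 - 441 = 562.
The quantity actually transacted is the short side, supply: 562.

562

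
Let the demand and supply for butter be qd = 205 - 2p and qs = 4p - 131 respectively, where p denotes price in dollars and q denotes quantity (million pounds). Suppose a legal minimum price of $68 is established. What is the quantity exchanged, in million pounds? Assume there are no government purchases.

Equilibrium: 205 - 2p = 4p - 131, so 336 = 6p and p* = 56, q* = 93.
Since 68 > 56, the floor is binding.
At p = 68: qd = 205 - 2·68 = 69 and qs = 4·68 - 131 = 141.
The quantity actually transacted is the short side, demand: 69.

69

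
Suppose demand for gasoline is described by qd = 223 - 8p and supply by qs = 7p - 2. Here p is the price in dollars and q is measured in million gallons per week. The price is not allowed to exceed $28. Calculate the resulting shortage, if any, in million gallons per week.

0

Without the control the market clears where 223 - 8p = 7p - 2, i.e. p* = 15 and q* = 103.
Since 28 is above p* = 15, the ceiling does not bind and the free-market outcome prevails.
Since the control does not bind, there is no shortage.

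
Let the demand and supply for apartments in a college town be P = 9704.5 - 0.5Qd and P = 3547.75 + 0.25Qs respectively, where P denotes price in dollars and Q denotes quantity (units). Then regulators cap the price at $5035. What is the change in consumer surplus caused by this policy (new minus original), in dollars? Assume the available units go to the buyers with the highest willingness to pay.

Rearranging demand gives Qd = 19409 - 2P; rearranging supply gives Qs = 4P - 14191. Setting quantity demanded equal to quantity supplied, 19409 - 2P = 4P - 14191, gives P* = 5600 and Q* = 8209.
Since 5035 < 5600, the ceiling is binding.
At P = 5035: Qd = 19409 - 2·5035 = 9339 and Qs = 4·5035 - 14191 = 5949.
Consumer surplus without the control is ½ · (9704.5 - 5600) · 8209 = 16846920.25.
With the ceiling, 5949 units are sold at 5035 (assume they go to the highest-value buyers). The demand price at Q = 5949 is 6730, so CS = ½ · [(9704.5 - 5035) + (6730 - 5035)] · 5949 = 18931205.25.
Change in consumer surplus = 18931205.25 - 16846920.25 = 2084285.

2084285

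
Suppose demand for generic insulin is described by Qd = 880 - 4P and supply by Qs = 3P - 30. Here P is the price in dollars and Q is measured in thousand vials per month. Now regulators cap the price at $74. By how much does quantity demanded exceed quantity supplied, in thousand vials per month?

392

Setting quantity demanded equal to quantity supplied, 880 - 4P = 3P - 30, gives P* = 130 and Q* = 360.
Since 74 < 130, the ceiling is binding.
At P = 74: Qd = 880 - 4·74 = 584 and Qs = 3·74 - 30 = 192.
Shortage = Qd - Qs = 584 - 192 = 392.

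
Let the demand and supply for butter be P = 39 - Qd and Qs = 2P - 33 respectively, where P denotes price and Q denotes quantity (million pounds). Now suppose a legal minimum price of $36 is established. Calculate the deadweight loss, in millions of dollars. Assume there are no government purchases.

Rearranging demand gives Qd = 39 - P. Equilibrium: 39 - P = 2P - 33, so 72 = 3P and P* = 24, Q* = 15.
Because the floor (36) lies above the market-clearing price, it is binding.
At P = 36: Qd = 39 - 36 = 3 and Qs = 2·36 - 33 = 39.
Quantity traded falls to 3. At Q = 3 the demand price is 39 - 3 = 36 and the supply price is (33 + 3)/2 = 18.
Deadweight loss = ½ · (36 - 18) · (15 - 3) = ½ · 18 · 12 = 108.

108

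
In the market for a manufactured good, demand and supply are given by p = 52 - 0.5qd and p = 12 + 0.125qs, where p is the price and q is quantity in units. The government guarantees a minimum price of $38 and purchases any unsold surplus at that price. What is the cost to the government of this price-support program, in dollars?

6840

Rearranging demand gives qd = 104 - 2p; rearranging supply gives qs = 8p - 96. Equilibrium: 104 - 2p = 8p - 96, so 200 = 10p and p* = 20, q* = 64.
The floor of 38 is above the equilibrium price 20, so it binds.
At p = 38: qd = 104 - 2·38 = 28 and qs = 8·38 - 96 = 208.
Surplus = qs - qd = 180.
Government expenditure = surplus × support price = 180 × 38 = 6840.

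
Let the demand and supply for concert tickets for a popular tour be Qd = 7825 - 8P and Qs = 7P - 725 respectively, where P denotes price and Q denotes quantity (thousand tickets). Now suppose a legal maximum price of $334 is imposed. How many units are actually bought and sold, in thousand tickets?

In a free market, 7825 - 8P = 7P - 725 gives the equilibrium P* = 570, Q* = 3265.
Since 334 < 570, the ceiling is binding.
At P = 334: Qd = 7825 - 8·334 = 5153 and Qs = 7·334 - 725 = 1613.
The quantity actually transacted is the short side, supply: 1613.

1613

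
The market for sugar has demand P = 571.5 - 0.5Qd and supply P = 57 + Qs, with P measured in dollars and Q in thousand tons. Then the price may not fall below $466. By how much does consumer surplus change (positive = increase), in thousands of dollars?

Rearranging demand gives Qd = 1143 - 2P; rearranging supply gives Qs = P - 57. In a free market, 1143 - 2P = P - 57 gives the equilibrium P* = 400, Q* = 343.
Since 466 > 400, the floor is binding.
At P = 466: Qd = 1143 - 2·466 = 211 and Qs = 466 - 57 = 409.
Consumer surplus without the control is ½ · (571.5 - 400) · 343 = 29412.25.
With the floor, consumers buy 211 units at 466, so CS = ½ · (571.5 - 466) · 211 = 11130.25.
Change in consumer surplus = 11130.25 - 29412.25 = -18282.

-18282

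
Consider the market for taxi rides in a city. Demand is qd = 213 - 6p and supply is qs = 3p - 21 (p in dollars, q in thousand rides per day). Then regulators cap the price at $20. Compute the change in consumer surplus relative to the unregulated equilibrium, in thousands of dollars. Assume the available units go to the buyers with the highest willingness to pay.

207

Without the control the market clears where 213 - 6p = 3p - 21, i.e. p* = 26 and q* = 57.
The ceiling of 20 is below the equilibrium price 26, so it binds.
At p = 20: qd = 213 - 6·20 = 93 and qs = 3·20 - 21 = 39.
Consumer surplus without the control is ½ · (35.5 - 26) · 57 = 270.75.
With the ceiling, 39 units are sold at 20 (assume they go to the highest-value buyers). The demand price at q = 39 is 29, so CS = ½ · [(35.5 - 20) + (29 - 20)] · 39 = 477.75.
Change in consumer surplus = 477.75 - 270.75 = 207.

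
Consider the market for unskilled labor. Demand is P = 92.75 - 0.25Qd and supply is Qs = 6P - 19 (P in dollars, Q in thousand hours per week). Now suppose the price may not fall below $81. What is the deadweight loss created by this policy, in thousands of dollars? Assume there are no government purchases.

Rearranging demand gives Qd = 371 - 4P. Without the control the market clears where 371 - 4P = 6P - 19, i.e. P* = 39 and Q* = 215.
Since 81 > 39, the floor is binding.
At P = 81: Qd = 371 - 4·81 = 47 and Qs = 6·81 - 19 = 467.
Quantity traded falls to 47. At Q = 47 the demand price is (371 - 47)/4 = 81 and the supply price is (19 + 47)/6 = 11.
Deadweight loss = ½ · (81 - 11) · (215 - 47) = ½ · 70 · 168 = 5880.

5880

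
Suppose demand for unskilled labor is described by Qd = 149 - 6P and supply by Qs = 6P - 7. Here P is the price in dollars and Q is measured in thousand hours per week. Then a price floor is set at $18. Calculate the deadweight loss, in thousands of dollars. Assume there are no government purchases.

150

Equilibrium: 149 - 6P = 6P - 7, so 156 = 12P and P* = 13, Q* = 71.
The floor of 18 is above the equilibrium price 13, so it binds.
At P = 18: Qd = 149 - 6·18 = 41 and Qs = 6·18 - 7 = 101.
Quantity traded falls to 41. At Q = 41 the demand price is (149 - 41)/6 = 18 and the supply price is (7 + 41)/6 = 8.
Deadweight loss = ½ · (18 - 8) · (71 - 41) = ½ · 10 · 30 = 150.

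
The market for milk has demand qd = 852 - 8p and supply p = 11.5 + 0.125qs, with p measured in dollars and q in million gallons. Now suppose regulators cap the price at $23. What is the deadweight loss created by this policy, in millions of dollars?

10368

Rearranging supply gives qs = 8p - 92. Setting quantity demanded equal to quantity supplied, 852 - 8p = 8p - 92, gives p* = 59 and q* = 380.
Since 23 < 59, the ceiling is binding.
At p = 23: qd = 852 - 8·23 = 668 and qs = 8·23 - 92 = 92.
Quantity traded falls to 92. At q = 92 the demand price is (852 - 92)/8 = 95 and the supply price is (92 + 92)/8 = 23.
Deadweight loss = ½ · (95 - 23) · (380 - 92) = ½ · 72 · 288 = 10368.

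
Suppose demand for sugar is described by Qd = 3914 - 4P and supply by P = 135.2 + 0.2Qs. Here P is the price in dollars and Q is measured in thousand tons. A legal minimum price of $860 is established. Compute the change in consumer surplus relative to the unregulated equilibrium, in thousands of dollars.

-410900

Rearranging supply gives Qs = 5P - 676. Equilibrium: 3914 - 4P = 5P - 676, so 4590 = 9P and P* = 510, Q* = 1874.
Because the floor (860) lies above the market-clearing price, it is binding.
At P = 860: Qd = 3914 - 4·860 = 474 and Qs = 5·860 - 676 = 3624.
Consumer surplus without the control is ½ · (978.5 - 510) · 1874 = 438984.5.
With the floor, consumers buy 474 units at 860, so CS = ½ · (978.5 - 860) · 474 = 28084.5.
Change in consumer surplus = 28084.5 - 438984.5 = -410900.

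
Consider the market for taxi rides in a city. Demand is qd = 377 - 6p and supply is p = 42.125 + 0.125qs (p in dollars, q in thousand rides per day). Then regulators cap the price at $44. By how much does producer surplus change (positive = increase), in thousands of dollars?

Rearranging supply gives qs = 8p - 337. In a free market, 377 - 6p = 8p - 337 gives the equilibrium p* = 51, q* = 71.
Since 44 < 51, the ceiling is binding.
At p = 44: qd = 377 - 6·44 = 113 and qs = 8·44 - 337 = 15.
Producer surplus without the control is ½ · (51 - 42.125) · 71 = 315.0625.
With the ceiling, producers sell 15 units at 44, so PS = ½ · (44 - 42.125) · 15 = 14.0625.
Change in producer surplus = 14.0625 - 315.0625 = -301.

-301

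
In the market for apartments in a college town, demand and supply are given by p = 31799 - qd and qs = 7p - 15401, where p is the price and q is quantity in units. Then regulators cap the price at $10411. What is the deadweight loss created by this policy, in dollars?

0

Rearranging demand gives qd = 31799 - p. Without the control the market clears where 31799 - p = 7p - 15401, i.e. p* = 5900 and q* = 25899.
The ceiling of 10411 is above the equilibrium price 5900, so it is not binding; the market clears at p* = 5900, q* = 25899.
Since the control does not bind, no trades are prevented and deadweight loss is zero.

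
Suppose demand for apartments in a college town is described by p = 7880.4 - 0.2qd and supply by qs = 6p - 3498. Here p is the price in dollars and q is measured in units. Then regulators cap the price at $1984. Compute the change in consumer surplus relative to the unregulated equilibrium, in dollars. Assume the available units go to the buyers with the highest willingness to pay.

2890094.4

Rearranging demand gives qd = 39402 - 5p. Setting quantity demanded equal to quantity supplied, 39402 - 5p = 6p - 3498, gives p* = 3900 and q* = 19902.
The ceiling of 1984 is below the equilibrium price 3900, so it binds.
At p = 1984: qd = 39402 - 5·1984 = 29482 and qs = 6·1984 - 3498 = 8406.
Consumer surplus without the control is ½ · (7880.4 - 3900) · 19902 = 39608960.4.
With the ceiling, 8406 units are sold at 1984 (assume they go to the highest-value buyers). The demand price at q = 8406 is 6199.2, so CS = ½ · [(7880.4 - 1984) + (6199.2 - 1984)] · 8406 = 42499054.8.
Change in consumer surplus = 42499054.8 - 39608960.4 = 2890094.4.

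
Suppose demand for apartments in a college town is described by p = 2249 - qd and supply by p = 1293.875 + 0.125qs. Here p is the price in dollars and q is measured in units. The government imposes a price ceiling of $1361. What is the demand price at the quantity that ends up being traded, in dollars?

Rearranging demand gives qd = 2249 - p; rearranging supply gives qs = 8p - 10351. Without the control the market clears where 2249 - p = 8p - 10351, i.e. p* = 1400 and q* = 849.
Since 1361 < 1400, the ceiling is binding.
At p = 1361: qd = 2249 - 1361 = 888 and qs = 8·1361 - 10351 = 537.
Only 537 units reach the market. On the demand curve, the marginal buyer's willingness to pay at q = 537 is (2249 - 537) = 1712.

1712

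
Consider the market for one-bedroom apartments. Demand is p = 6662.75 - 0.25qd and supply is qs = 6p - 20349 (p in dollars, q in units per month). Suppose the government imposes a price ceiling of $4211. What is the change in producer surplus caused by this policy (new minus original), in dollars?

-3121776

Rearranging demand gives qd = 26651 - 4p. In a free market, 26651 - 4p = 6p - 20349 gives the equilibrium p* = 4700, q* = 7851.
The ceiling of 4211 is below the equilibrium price 4700, so it binds.
At p = 4211: qd = 26651 - 4·4211 = 9807 and qs = 6·4211 - 20349 = 4917.
Producer surplus without the control is ½ · (4700 - 3391.5) · 7851 = 5136516.75.
With the ceiling, producers sell 4917 units at 4211, so PS = ½ · (4211 - 3391.5) · 4917 = 2014740.75.
Change in producer surplus = 2014740.75 - 5136516.75 = -3121776.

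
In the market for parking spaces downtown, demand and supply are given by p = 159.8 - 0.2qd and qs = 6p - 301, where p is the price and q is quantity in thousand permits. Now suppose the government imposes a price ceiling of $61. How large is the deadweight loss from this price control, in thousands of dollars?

Rearranging demand gives qd = 799 - 5p. Equilibrium: 799 - 5p = 6p - 301, so 1100 = 11p and p* = 100, q* = 299.
Because the ceiling (61) lies below the market-clearing price, it is binding.
At p = 61: qd = 799 - 5·61 = 494 and qs = 6·61 - 301 = 65.
Quantity traded falls to 65. At q = 65 the demand price is (799 - 65)/5 = 146.8 and the supply price is (301 + 65)/6 = 61.
Deadweight loss = ½ · (146.8 - 61) · (299 - 65) = ½ · 85.8 · 234 = 10038.6.

10038.6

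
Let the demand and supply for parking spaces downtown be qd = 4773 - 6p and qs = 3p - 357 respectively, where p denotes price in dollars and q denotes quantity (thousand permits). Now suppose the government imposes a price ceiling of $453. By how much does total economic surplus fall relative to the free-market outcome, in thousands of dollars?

30800.25

In a free market, 4773 - 6p = 3p - 357 gives the equilibrium p* = 570, q* = 1353.
The ceiling of 453 is below the equilibrium price 570, so it binds.
At p = 453: qd = 4773 - 6·453 = 2055 and qs = 3·453 - 357 = 1002.
Quantity traded falls to 1002. At q = 1002 the demand price is (4773 - 1002)/6 = 628.5 and the supply price is (357 + 1002)/3 = 453.
Deadweight loss = ½ · (628.5 - 453) · (1353 - 1002) = ½ · 175.5 · 351 = 30800.25.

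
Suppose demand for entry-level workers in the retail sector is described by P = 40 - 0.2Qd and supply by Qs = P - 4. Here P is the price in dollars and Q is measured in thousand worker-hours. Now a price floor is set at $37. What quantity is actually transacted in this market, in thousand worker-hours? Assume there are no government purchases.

Rearranging demand gives Qd = 200 - 5P. Equilibrium: 200 - 5P = P - 4, so 204 = 6P and P* = 34, Q* = 30.
The floor of 37 is above the equilibrium price 34, so it binds.
At P = 37: Qd = 200 - 5·37 = 15 and Qs = 37 - 4 = 33.
The quantity actually transacted is the short side, demand: 15.

15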